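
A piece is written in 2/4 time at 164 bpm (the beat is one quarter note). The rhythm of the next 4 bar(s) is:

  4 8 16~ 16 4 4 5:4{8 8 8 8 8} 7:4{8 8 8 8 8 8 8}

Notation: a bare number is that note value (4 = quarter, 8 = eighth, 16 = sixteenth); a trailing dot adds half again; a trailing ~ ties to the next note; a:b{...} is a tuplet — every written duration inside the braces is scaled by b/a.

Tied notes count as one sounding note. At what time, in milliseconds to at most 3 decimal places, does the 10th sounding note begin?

note 10 onset = 28/5b = 2048.78ms

1. 0.0ms @ 0 + 365.854ms (1)
2. 365.854ms @ 1 + 182.927ms (1/2)
3. 548.78ms @ 3/2 + 182.927ms (1/2)
4. 731.707ms @ 2 + 365.854ms (1)
5. 1097.561ms @ 3 + 365.854ms (1)
6. 1463.415ms @ 4 + 146.341ms (2/5)
7. 1609.756ms @ 22/5 + 146.341ms (2/5)
8. 1756.098ms @ 24/5 + 146.341ms (2/5)
9. 1902.439ms @ 26/5 + 146.341ms (2/5)
10. 2048.78ms @ 28/5 + 146.341ms (2/5)
11. 2195.122ms @ 6 + 104.53ms (2/7)
12. 2299.652ms @ 44/7 + 104.53ms (2/7)
13. 2404.181ms @ 46/7 + 104.53ms (2/7)
14. 2508.711ms @ 48/7 + 104.53ms (2/7)
15. 2613.24ms @ 50/7 + 104.53ms (2/7)
16. 2717.77ms @ 52/7 + 104.53ms (2/7)
17. 2822.3ms @ 54/7 + 104.53ms (2/7)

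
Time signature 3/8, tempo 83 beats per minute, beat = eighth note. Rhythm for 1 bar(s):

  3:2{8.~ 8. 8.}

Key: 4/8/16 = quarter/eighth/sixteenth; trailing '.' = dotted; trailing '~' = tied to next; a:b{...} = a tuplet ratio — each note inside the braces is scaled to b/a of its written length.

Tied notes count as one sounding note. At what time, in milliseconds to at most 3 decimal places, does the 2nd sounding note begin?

note 2 onset = 2b = 1445.783ms

1. 0.0ms @ 0 + 1445.783ms (2)
2. 1445.783ms @ 2 + 722.892ms (1)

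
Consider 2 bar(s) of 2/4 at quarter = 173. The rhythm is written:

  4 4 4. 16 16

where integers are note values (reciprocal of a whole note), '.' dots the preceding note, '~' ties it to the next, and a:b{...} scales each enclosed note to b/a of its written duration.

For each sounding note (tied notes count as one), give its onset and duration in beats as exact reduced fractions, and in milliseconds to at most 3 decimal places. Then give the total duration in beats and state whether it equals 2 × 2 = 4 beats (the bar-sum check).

1) 0.0ms=0b +346.821ms=1b
2) 346.821ms=1b +346.821ms=1b
3) 693.642ms=2b +520.231ms=3/2b
4) 1213.873ms=7/2b +86.705ms=1/4b
5) 1300.578ms=15/4b +86.705ms=1/4b
Σ=4b of 4 (173bpm 2/4) — PASS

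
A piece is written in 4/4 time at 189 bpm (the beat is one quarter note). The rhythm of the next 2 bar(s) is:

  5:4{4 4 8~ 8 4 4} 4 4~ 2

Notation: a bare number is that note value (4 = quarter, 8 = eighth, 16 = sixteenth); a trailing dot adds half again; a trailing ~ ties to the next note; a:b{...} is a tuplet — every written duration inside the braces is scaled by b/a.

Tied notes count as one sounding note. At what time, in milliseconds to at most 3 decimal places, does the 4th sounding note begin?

note 4 onset = 12/5b = 761.905ms

1. 0.0ms @ 0 + 253.968ms (4/5)
2. 253.968ms @ 4/5 + 253.968ms (4/5)
3. 507.937ms @ 8/5 + 253.968ms (4/5)
4. 761.905ms @ 12/5 + 253.968ms (4/5)
5. 1015.873ms @ 16/5 + 253.968ms (4/5)
6. 1269.841ms @ 4 + 317.46ms (1)
7. 1587.302ms @ 5 + 952.381ms (3)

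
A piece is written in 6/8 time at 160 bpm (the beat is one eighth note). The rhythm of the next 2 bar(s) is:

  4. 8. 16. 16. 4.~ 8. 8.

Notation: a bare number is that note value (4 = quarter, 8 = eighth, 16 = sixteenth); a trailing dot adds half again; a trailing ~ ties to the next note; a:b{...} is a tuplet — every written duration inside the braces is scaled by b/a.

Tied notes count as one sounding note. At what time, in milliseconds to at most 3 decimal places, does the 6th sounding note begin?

note 6 onset = 21/2b = 3937.5ms

1. 0.0ms @ 0 + 1125.0ms (3)
2. 1125.0ms @ 3 + 562.5ms (3/2)
3. 1687.5ms @ 9/2 + 281.25ms (3/4)
4. 1968.75ms @ 21/4 + 281.25ms (3/4)
5. 2250.0ms @ 6 + 1687.5ms (9/2)
6. 3937.5ms @ 21/2 + 562.5ms (3/2)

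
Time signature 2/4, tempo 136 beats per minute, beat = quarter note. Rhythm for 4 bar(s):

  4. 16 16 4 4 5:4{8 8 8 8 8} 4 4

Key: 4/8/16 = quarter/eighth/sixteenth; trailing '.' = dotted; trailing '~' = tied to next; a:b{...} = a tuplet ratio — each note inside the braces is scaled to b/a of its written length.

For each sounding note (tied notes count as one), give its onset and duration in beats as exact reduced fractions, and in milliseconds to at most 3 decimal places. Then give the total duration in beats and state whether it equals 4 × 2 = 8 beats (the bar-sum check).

1) 0.0ms=0b +661.765ms=3/2b
2) 661.765ms=3/2b +110.294ms=1/4b
3) 772.059ms=7/4b +110.294ms=1/4b
4) 882.353ms=2b +441.176ms=1b
5) 1323.529ms=3b +441.176ms=1b
6) 1764.706ms=4b +176.471ms=2/5b
7) 1941.176ms=22/5b +176.471ms=2/5b
8) 2117.647ms=24/5b +176.471ms=2/5b
9) 2294.118ms=26/5b +176.471ms=2/5b
10) 2470.588ms=28/5b +176.471ms=2/5b
11) 2647.059ms=6b +441.176ms=1b
12) 3088.235ms=7b +441.176ms=1b
Σ=8b of 8 (136bpm 2/4) — PASS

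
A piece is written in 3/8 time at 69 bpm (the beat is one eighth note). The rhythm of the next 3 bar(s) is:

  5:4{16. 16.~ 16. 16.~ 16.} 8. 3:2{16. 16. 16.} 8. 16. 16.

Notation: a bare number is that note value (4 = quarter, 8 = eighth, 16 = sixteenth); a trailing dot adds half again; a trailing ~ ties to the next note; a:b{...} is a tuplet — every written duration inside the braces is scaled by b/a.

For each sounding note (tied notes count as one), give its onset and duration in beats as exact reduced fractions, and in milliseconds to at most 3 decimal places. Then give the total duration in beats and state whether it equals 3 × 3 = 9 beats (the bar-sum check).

1) 0.0ms=0b +521.739ms=3/5b
2) 521.739ms=3/5b +1043.478ms=6/5b
3) 1565.217ms=9/5b +1043.478ms=6/5b
4) 2608.696ms=3b +1304.348ms=3/2b
5) 3913.043ms=9/2b +434.783ms=1/2b
6) 4347.826ms=5b +434.783ms=1/2b
7) 4782.609ms=11/2b +434.783ms=1/2b
8) 5217.391ms=6b +1304.348ms=3/2b
9) 6521.739ms=15/2b +652.174ms=3/4b
10) 7173.913ms=33/4b +652.174ms=3/4b
Σ=9b of 9 (69bpm 3/8) — PASS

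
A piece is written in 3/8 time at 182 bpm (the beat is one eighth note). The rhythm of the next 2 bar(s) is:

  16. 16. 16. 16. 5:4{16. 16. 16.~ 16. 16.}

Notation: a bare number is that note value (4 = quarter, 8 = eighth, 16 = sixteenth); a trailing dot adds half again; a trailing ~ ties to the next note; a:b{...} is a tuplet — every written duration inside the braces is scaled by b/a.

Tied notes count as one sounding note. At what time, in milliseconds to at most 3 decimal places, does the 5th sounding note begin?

1. 0.0ms @ 0 + 247.253ms (3/4)
2. 247.253ms @ 3/4 + 247.253ms (3/4)
3. 494.505ms @ 3/2 + 247.253ms (3/4)
4. 741.758ms @ 9/4 + 247.253ms (3/4)
5. 989.011ms @ 3 + 197.802ms (3/5)
6. 1186.813ms @ 18/5 + 197.802ms (3/5)
7. 1384.615ms @ 21/5 + 395.604ms (6/5)
8. 1780.22ms @ 27/5 + 197.802ms (3/5)

note 5 onset = 3b = 989.011ms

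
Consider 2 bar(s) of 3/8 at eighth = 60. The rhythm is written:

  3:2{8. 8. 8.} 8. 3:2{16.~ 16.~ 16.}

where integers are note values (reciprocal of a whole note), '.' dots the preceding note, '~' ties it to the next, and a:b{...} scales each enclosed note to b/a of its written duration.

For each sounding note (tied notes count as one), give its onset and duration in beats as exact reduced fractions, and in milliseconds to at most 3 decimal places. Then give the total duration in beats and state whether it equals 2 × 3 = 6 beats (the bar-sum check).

1) 0.0ms=0b +1000.0ms=1b
2) 1000.0ms=1b +1000.0ms=1b
3) 2000.0ms=2b +1000.0ms=1b
4) 3000.0ms=3b +1500.0ms=3/2b
5) 4500.0ms=9/2b +1500.0ms=3/2b
Σ=6b of 6 (60bpm 3/8) — PASS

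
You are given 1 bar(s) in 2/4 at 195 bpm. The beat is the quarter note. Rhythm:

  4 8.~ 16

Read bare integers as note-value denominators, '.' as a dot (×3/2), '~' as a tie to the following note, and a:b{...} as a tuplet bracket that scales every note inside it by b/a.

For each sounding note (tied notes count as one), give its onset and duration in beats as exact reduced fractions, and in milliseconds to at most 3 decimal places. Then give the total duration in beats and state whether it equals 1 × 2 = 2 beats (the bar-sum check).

1) 0.0ms=0b +307.692ms=1b
2) 307.692ms=1b +307.692ms=1b
Σ=2b of 2 (195bpm 2/4) — PASS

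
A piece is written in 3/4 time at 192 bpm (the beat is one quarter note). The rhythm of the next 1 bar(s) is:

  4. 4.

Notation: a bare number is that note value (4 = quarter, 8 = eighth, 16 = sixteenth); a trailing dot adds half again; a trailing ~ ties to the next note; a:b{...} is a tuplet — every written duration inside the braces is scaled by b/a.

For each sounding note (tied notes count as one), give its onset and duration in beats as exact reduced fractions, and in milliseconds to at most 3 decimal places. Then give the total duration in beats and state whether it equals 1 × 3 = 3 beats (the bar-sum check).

1) 0.0ms=0b +468.75ms=3/2b
2) 468.75ms=3/2b +468.75ms=3/2b
Σ=3b of 3 (192bpm 3/4) — PASS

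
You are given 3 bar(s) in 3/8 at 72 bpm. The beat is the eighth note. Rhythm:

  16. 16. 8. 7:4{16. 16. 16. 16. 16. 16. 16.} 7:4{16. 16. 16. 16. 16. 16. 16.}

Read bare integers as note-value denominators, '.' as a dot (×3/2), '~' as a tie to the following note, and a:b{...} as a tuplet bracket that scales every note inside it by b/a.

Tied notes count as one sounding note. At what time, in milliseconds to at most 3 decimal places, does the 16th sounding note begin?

note 16 onset = 57/7b = 6785.714ms

1. 0.0ms @ 0 + 625.0ms (3/4)
2. 625.0ms @ 3/4 + 625.0ms (3/4)
3. 1250.0ms @ 3/2 + 1250.0ms (3/2)
4. 2500.0ms @ 3 + 357.143ms (3/7)
5. 2857.143ms @ 24/7 + 357.143ms (3/7)
6. 3214.286ms @ 27/7 + 357.143ms (3/7)
7. 3571.429ms @ 30/7 + 357.143ms (3/7)
8. 3928.571ms @ 33/7 + 357.143ms (3/7)
9. 4285.714ms @ 36/7 + 357.143ms (3/7)
10. 4642.857ms @ 39/7 + 357.143ms (3/7)
11. 5000.0ms @ 6 + 357.143ms (3/7)
12. 5357.143ms @ 45/7 + 357.143ms (3/7)
13. 5714.286ms @ 48/7 + 357.143ms (3/7)
14. 6071.429ms @ 51/7 + 357.143ms (3/7)
15. 6428.571ms @ 54/7 + 357.143ms (3/7)
16. 6785.714ms @ 57/7 + 357.143ms (3/7)
17. 7142.857ms @ 60/7 + 357.143ms (3/7)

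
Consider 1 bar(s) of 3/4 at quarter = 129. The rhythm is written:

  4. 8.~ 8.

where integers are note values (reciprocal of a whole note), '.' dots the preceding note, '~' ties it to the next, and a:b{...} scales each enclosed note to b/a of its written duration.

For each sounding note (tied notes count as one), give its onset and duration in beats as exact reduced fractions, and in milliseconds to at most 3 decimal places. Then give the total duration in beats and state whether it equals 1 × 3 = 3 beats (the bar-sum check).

1) 0.0ms=0b +697.674ms=3/2b
2) 697.674ms=3/2b +697.674ms=3/2b
Σ=3b of 3 (129bpm 3/4) — PASS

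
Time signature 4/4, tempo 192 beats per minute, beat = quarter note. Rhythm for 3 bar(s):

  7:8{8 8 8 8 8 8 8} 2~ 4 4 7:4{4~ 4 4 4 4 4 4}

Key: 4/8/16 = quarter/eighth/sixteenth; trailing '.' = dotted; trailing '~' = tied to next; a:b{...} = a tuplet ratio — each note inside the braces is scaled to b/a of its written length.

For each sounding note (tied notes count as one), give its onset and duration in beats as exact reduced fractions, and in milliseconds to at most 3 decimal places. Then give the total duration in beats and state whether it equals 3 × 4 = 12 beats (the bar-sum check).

1) 0.0ms=0b +178.571ms=4/7b
2) 178.571ms=4/7b +178.571ms=4/7b
3) 357.143ms=8/7b +178.571ms=4/7b
4) 535.714ms=12/7b +178.571ms=4/7b
5) 714.286ms=16/7b +178.571ms=4/7b
6) 892.857ms=20/7b +178.571ms=4/7b
7) 1071.429ms=24/7b +178.571ms=4/7b
8) 1250.0ms=4b +937.5ms=3b
9) 2187.5ms=7b +312.5ms=1b
10) 2500.0ms=8b +357.143ms=8/7b
11) 2857.143ms=64/7b +178.571ms=4/7b
12) 3035.714ms=68/7b +178.571ms=4/7b
13) 3214.286ms=72/7b +178.571ms=4/7b
14) 3392.857ms=76/7b +178.571ms=4/7b
15) 3571.429ms=80/7b +178.571ms=4/7b
Σ=12b of 12 (192bpm 4/4) — PASS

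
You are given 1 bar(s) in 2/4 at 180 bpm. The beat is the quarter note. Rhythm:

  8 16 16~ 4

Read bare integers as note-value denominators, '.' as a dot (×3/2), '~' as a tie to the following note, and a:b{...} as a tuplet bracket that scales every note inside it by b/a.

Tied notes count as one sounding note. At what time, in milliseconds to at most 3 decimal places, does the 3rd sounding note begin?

1. 0.0ms @ 0 + 166.667ms (1/2)
2. 166.667ms @ 1/2 + 83.333ms (1/4)
3. 250.0ms @ 3/4 + 416.667ms (5/4)

note 3 onset = 3/4b = 250.0ms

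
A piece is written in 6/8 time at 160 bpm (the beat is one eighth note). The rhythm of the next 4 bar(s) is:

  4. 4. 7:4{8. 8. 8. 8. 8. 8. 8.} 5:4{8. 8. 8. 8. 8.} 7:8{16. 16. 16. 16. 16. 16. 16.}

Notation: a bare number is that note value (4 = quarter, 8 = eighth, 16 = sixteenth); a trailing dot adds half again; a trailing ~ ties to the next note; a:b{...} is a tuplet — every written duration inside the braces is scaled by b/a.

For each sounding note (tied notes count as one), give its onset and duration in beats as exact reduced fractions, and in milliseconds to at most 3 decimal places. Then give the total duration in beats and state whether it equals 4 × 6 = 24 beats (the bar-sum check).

1) 0.0ms=0b +1125.0ms=3b
2) 1125.0ms=3b +1125.0ms=3b
3) 2250.0ms=6b +321.429ms=6/7b
4) 2571.429ms=48/7b +321.429ms=6/7b
5) 2892.857ms=54/7b +321.429ms=6/7b
6) 3214.286ms=60/7b +321.429ms=6/7b
7) 3535.714ms=66/7b +321.429ms=6/7b
8) 3857.143ms=72/7b +321.429ms=6/7b
9) 4178.571ms=78/7b +321.429ms=6/7b
10) 4500.0ms=12b +450.0ms=6/5b
11) 4950.0ms=66/5b +450.0ms=6/5b
12) 5400.0ms=72/5b +450.0ms=6/5b
13) 5850.0ms=78/5b +450.0ms=6/5b
14) 6300.0ms=84/5b +450.0ms=6/5b
15) 6750.0ms=18b +321.429ms=6/7b
16) 7071.429ms=132/7b +321.429ms=6/7b
17) 7392.857ms=138/7b +321.429ms=6/7b
18) 7714.286ms=144/7b +321.429ms=6/7b
19) 8035.714ms=150/7b +321.429ms=6/7b
20) 8357.143ms=156/7b +321.429ms=6/7b
21) 8678.571ms=162/7b +321.429ms=6/7b
Σ=24b of 24 (160bpm 6/8) — PASS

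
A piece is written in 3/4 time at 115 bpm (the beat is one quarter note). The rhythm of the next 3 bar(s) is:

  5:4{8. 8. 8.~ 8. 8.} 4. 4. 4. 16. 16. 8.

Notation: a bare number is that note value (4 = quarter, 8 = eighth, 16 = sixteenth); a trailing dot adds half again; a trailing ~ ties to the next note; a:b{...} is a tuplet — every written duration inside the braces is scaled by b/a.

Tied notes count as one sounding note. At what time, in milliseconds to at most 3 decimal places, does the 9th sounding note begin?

note 9 onset = 63/8b = 4108.696ms

1. 0.0ms @ 0 + 313.043ms (3/5)
2. 313.043ms @ 3/5 + 313.043ms (3/5)
3. 626.087ms @ 6/5 + 626.087ms (6/5)
4. 1252.174ms @ 12/5 + 313.043ms (3/5)
5. 1565.217ms @ 3 + 782.609ms (3/2)
6. 2347.826ms @ 9/2 + 782.609ms (3/2)
7. 3130.435ms @ 6 + 782.609ms (3/2)
8. 3913.043ms @ 15/2 + 195.652ms (3/8)
9. 4108.696ms @ 63/8 + 195.652ms (3/8)
10. 4304.348ms @ 33/4 + 391.304ms (3/4)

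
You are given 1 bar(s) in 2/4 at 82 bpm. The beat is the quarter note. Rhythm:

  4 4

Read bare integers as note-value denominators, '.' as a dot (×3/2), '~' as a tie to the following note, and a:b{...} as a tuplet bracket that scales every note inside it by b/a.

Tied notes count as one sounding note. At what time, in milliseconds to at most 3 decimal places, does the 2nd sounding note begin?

1. 0.0ms @ 0 + 731.707ms (1)
2. 731.707ms @ 1 + 731.707ms (1)

note 2 onset = 1b = 731.707ms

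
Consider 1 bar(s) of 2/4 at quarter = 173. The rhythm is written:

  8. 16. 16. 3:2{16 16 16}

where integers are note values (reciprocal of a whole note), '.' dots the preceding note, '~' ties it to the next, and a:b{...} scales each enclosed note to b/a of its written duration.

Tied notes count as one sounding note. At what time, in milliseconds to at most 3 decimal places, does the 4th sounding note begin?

1. 0.0ms @ 0 + 260.116ms (3/4)
2. 260.116ms @ 3/4 + 130.058ms (3/8)
3. 390.173ms @ 9/8 + 130.058ms (3/8)
4. 520.231ms @ 3/2 + 57.803ms (1/6)
5. 578.035ms @ 5/3 + 57.803ms (1/6)
6. 635.838ms @ 11/6 + 57.803ms (1/6)

note 4 onset = 3/2b = 520.231ms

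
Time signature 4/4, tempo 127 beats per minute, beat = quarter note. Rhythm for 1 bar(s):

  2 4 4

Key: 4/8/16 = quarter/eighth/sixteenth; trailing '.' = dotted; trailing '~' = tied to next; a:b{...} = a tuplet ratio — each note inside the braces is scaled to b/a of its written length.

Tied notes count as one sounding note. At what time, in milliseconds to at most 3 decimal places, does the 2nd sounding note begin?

note 2 onset = 2b = 944.882ms

1. 0.0ms @ 0 + 944.882ms (2)
2. 944.882ms @ 2 + 472.441ms (1)
3. 1417.323ms @ 3 + 472.441ms (1)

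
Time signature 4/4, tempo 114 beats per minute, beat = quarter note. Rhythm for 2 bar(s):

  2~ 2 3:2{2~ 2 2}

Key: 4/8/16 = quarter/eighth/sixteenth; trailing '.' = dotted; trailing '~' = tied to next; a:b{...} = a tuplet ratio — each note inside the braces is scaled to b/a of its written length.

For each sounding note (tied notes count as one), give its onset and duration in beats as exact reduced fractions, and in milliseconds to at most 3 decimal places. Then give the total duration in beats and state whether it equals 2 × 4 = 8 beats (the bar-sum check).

1) 0.0ms=0b +2105.263ms=4b
2) 2105.263ms=4b +1403.509ms=8/3b
3) 3508.772ms=20/3b +701.754ms=4/3b
Σ=8b of 8 (114bpm 4/4) — PASS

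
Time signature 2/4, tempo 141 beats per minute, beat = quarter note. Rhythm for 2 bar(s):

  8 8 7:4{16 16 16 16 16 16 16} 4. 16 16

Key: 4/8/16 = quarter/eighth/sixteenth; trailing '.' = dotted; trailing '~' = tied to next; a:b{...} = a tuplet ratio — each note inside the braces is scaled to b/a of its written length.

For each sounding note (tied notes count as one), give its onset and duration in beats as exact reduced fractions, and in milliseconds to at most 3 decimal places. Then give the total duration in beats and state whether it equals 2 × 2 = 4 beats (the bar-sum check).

1) 0.0ms=0b +212.766ms=1/2b
2) 212.766ms=1/2b +212.766ms=1/2b
3) 425.532ms=1b +60.79ms=1/7b
4) 486.322ms=8/7b +60.79ms=1/7b
5) 547.112ms=9/7b +60.79ms=1/7b
6) 607.903ms=10/7b +60.79ms=1/7b
7) 668.693ms=11/7b +60.79ms=1/7b
8) 729.483ms=12/7b +60.79ms=1/7b
9) 790.274ms=13/7b +60.79ms=1/7b
10) 851.064ms=2b +638.298ms=3/2b
11) 1489.362ms=7/2b +106.383ms=1/4b
12) 1595.745ms=15/4b +106.383ms=1/4b
Σ=4b of 4 (141bpm 2/4) — PASS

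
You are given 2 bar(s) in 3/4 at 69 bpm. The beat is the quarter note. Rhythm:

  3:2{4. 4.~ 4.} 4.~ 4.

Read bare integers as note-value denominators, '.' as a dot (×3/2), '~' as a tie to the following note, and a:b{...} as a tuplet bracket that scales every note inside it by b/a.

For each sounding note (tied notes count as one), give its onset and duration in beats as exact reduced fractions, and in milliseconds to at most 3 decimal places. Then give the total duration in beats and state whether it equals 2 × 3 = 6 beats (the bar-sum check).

1) 0.0ms=0b +869.565ms=1b
2) 869.565ms=1b +1739.13ms=2b
3) 2608.696ms=3b +2608.696ms=3b
Σ=6b of 6 (69bpm 3/4) — PASS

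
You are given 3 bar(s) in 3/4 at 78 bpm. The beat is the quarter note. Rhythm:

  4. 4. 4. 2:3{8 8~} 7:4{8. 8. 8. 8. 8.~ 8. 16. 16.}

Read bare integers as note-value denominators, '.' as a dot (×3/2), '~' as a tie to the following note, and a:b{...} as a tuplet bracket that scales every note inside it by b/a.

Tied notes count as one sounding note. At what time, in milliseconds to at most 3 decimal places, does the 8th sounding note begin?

note 8 onset = 51/7b = 5604.396ms

1. 0.0ms @ 0 + 1153.846ms (3/2)
2. 1153.846ms @ 3/2 + 1153.846ms (3/2)
3. 2307.692ms @ 3 + 1153.846ms (3/2)
4. 3461.538ms @ 9/2 + 576.923ms (3/4)
5. 4038.462ms @ 21/4 + 906.593ms (33/28)
6. 4945.055ms @ 45/7 + 329.67ms (3/7)
7. 5274.725ms @ 48/7 + 329.67ms (3/7)
8. 5604.396ms @ 51/7 + 329.67ms (3/7)
9. 5934.066ms @ 54/7 + 659.341ms (6/7)
10. 6593.407ms @ 60/7 + 164.835ms (3/14)
11. 6758.242ms @ 123/14 + 164.835ms (3/14)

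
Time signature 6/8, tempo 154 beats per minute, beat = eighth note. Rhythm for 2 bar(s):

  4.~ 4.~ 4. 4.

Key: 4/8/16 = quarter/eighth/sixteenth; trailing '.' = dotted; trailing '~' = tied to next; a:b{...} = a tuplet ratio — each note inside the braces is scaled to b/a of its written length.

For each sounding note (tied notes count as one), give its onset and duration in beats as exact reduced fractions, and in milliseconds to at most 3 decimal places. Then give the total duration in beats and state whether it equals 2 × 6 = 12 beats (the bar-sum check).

1) 0.0ms=0b +3506.494ms=9b
2) 3506.494ms=9b +1168.831ms=3b
Σ=12b of 12 (154bpm 6/8) — PASS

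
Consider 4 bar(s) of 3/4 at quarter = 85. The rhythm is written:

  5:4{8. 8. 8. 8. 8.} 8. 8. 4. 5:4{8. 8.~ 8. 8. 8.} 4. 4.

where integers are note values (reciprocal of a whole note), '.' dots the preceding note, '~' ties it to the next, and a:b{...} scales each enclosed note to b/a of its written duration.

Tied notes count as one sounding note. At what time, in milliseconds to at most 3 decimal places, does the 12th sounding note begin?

note 12 onset = 42/5b = 5929.412ms

1. 0.0ms @ 0 + 423.529ms (3/5)
2. 423.529ms @ 3/5 + 423.529ms (3/5)
3. 847.059ms @ 6/5 + 423.529ms (3/5)
4. 1270.588ms @ 9/5 + 423.529ms (3/5)
5. 1694.118ms @ 12/5 + 423.529ms (3/5)
6. 2117.647ms @ 3 + 529.412ms (3/4)
7. 2647.059ms @ 15/4 + 529.412ms (3/4)
8. 3176.471ms @ 9/2 + 1058.824ms (3/2)
9. 4235.294ms @ 6 + 423.529ms (3/5)
10. 4658.824ms @ 33/5 + 847.059ms (6/5)
11. 5505.882ms @ 39/5 + 423.529ms (3/5)
12. 5929.412ms @ 42/5 + 423.529ms (3/5)
13. 6352.941ms @ 9 + 1058.824ms (3/2)
14. 7411.765ms @ 21/2 + 1058.824ms (3/2)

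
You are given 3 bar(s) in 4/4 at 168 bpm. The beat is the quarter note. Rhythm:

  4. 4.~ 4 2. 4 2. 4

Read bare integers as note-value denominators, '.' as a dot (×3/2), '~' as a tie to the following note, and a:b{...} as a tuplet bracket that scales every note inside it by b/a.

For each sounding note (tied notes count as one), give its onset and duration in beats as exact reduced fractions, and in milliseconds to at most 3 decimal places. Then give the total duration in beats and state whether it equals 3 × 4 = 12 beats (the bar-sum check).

1) 0.0ms=0b +535.714ms=3/2b
2) 535.714ms=3/2b +892.857ms=5/2b
3) 1428.571ms=4b +1071.429ms=3b
4) 2500.0ms=7b +357.143ms=1b
5) 2857.143ms=8b +1071.429ms=3b
6) 3928.571ms=11b +357.143ms=1b
Σ=12b of 12 (168bpm 4/4) — PASS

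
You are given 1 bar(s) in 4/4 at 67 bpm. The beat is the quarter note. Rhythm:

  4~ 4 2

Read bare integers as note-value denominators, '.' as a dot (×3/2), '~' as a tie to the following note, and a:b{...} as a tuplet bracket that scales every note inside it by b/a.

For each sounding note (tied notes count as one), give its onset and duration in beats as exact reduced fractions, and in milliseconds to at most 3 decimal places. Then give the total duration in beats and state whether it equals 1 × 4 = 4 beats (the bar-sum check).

1) 0.0ms=0b +1791.045ms=2b
2) 1791.045ms=2b +1791.045ms=2b
Σ=4b of 4 (67bpm 4/4) — PASS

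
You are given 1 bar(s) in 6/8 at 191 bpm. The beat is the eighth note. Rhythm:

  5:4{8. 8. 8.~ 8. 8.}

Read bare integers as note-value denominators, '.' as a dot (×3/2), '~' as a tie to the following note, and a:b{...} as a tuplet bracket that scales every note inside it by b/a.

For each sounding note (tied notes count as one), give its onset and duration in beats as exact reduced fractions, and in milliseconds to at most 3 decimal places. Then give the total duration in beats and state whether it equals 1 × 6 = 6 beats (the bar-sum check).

1) 0.0ms=0b +376.963ms=6/5b
2) 376.963ms=6/5b +376.963ms=6/5b
3) 753.927ms=12/5b +753.927ms=12/5b
4) 1507.853ms=24/5b +376.963ms=6/5b
Σ=6b of 6 (191bpm 6/8) — PASS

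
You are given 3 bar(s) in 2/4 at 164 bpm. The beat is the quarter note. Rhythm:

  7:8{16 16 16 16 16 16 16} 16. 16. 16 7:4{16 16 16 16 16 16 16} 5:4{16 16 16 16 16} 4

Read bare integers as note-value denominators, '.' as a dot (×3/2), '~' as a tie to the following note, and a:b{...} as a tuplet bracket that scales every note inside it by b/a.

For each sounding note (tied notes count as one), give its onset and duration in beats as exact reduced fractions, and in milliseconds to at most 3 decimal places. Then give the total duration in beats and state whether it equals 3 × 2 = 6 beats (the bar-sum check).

1) 0.0ms=0b +104.53ms=2/7b
2) 104.53ms=2/7b +104.53ms=2/7b
3) 209.059ms=4/7b +104.53ms=2/7b
4) 313.589ms=6/7b +104.53ms=2/7b
5) 418.118ms=8/7b +104.53ms=2/7b
6) 522.648ms=10/7b +104.53ms=2/7b
7) 627.178ms=12/7b +104.53ms=2/7b
8) 731.707ms=2b +137.195ms=3/8b
9) 868.902ms=19/8b +137.195ms=3/8b
10) 1006.098ms=11/4b +91.463ms=1/4b
11) 1097.561ms=3b +52.265ms=1/7b
12) 1149.826ms=22/7b +52.265ms=1/7b
13) 1202.091ms=23/7b +52.265ms=1/7b
14) 1254.355ms=24/7b +52.265ms=1/7b
15) 1306.62ms=25/7b +52.265ms=1/7b
16) 1358.885ms=26/7b +52.265ms=1/7b
17) 1411.15ms=27/7b +52.265ms=1/7b
18) 1463.415ms=4b +73.171ms=1/5b
19) 1536.585ms=21/5b +73.171ms=1/5b
20) 1609.756ms=22/5b +73.171ms=1/5b
21) 1682.927ms=23/5b +73.171ms=1/5b
22) 1756.098ms=24/5b +73.171ms=1/5b
23) 1829.268ms=5b +365.854ms=1b
Σ=6b of 6 (164bpm 2/4) — PASS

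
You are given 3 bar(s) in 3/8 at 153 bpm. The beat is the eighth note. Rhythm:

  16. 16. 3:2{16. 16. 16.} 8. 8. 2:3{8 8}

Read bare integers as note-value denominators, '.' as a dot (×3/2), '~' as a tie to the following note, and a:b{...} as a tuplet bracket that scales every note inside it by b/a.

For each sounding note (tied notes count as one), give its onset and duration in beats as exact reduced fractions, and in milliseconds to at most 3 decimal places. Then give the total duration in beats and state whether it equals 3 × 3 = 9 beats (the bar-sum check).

1) 0.0ms=0b +294.118ms=3/4b
2) 294.118ms=3/4b +294.118ms=3/4b
3) 588.235ms=3/2b +196.078ms=1/2b
4) 784.314ms=2b +196.078ms=1/2b
5) 980.392ms=5/2b +196.078ms=1/2b
6) 1176.471ms=3b +588.235ms=3/2b
7) 1764.706ms=9/2b +588.235ms=3/2b
8) 2352.941ms=6b +588.235ms=3/2b
9) 2941.176ms=15/2b +588.235ms=3/2b
Σ=9b of 9 (153bpm 3/8) — PASS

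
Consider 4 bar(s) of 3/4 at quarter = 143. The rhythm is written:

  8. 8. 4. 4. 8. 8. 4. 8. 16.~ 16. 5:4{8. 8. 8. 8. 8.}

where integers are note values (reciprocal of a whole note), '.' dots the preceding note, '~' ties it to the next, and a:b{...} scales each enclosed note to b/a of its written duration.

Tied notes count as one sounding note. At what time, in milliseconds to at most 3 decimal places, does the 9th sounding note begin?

note 9 onset = 33/4b = 3461.538ms

1. 0.0ms @ 0 + 314.685ms (3/4)
2. 314.685ms @ 3/4 + 314.685ms (3/4)
3. 629.371ms @ 3/2 + 629.371ms (3/2)
4. 1258.741ms @ 3 + 629.371ms (3/2)
5. 1888.112ms @ 9/2 + 314.685ms (3/4)
6. 2202.797ms @ 21/4 + 314.685ms (3/4)
7. 2517.483ms @ 6 + 629.371ms (3/2)
8. 3146.853ms @ 15/2 + 314.685ms (3/4)
9. 3461.538ms @ 33/4 + 314.685ms (3/4)
10. 3776.224ms @ 9 + 251.748ms (3/5)
11. 4027.972ms @ 48/5 + 251.748ms (3/5)
12. 4279.72ms @ 51/5 + 251.748ms (3/5)
13. 4531.469ms @ 54/5 + 251.748ms (3/5)
14. 4783.217ms @ 57/5 + 251.748ms (3/5)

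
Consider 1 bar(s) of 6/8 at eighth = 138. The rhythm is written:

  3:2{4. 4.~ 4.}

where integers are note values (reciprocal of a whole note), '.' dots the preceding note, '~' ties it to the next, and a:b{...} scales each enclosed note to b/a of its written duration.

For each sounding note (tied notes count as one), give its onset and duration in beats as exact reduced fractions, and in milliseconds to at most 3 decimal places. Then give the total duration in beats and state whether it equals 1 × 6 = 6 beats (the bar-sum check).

1) 0.0ms=0b +869.565ms=2b
2) 869.565ms=2b +1739.13ms=4b
Σ=6b of 6 (138bpm 6/8) — PASS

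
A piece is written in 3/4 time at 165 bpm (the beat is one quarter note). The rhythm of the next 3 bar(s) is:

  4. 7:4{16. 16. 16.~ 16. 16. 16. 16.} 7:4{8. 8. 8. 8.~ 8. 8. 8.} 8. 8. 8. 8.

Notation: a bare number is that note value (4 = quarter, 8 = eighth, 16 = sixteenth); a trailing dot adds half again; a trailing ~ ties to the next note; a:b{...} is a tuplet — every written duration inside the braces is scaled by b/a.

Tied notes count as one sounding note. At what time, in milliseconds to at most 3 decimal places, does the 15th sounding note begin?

1. 0.0ms @ 0 + 545.455ms (3/2)
2. 545.455ms @ 3/2 + 77.922ms (3/14)
3. 623.377ms @ 12/7 + 77.922ms (3/14)
4. 701.299ms @ 27/14 + 155.844ms (3/7)
5. 857.143ms @ 33/14 + 77.922ms (3/14)
6. 935.065ms @ 18/7 + 77.922ms (3/14)
7. 1012.987ms @ 39/14 + 77.922ms (3/14)
8. 1090.909ms @ 3 + 155.844ms (3/7)
9. 1246.753ms @ 24/7 + 155.844ms (3/7)
10. 1402.597ms @ 27/7 + 155.844ms (3/7)
11. 1558.442ms @ 30/7 + 311.688ms (6/7)
12. 1870.13ms @ 36/7 + 155.844ms (3/7)
13. 2025.974ms @ 39/7 + 155.844ms (3/7)
14. 2181.818ms @ 6 + 272.727ms (3/4)
15. 2454.545ms @ 27/4 + 272.727ms (3/4)
16. 2727.273ms @ 15/2 + 272.727ms (3/4)
17. 3000.0ms @ 33/4 + 272.727ms (3/4)

note 15 onset = 27/4b = 2454.545ms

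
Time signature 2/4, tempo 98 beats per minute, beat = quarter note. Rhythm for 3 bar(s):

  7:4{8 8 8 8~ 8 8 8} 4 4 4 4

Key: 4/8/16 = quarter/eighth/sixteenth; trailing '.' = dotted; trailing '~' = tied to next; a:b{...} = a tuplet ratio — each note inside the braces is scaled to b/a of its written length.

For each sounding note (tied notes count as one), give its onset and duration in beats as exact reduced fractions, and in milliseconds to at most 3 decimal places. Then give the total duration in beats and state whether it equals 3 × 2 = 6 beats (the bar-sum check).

1) 0.0ms=0b +174.927ms=2/7b
2) 174.927ms=2/7b +174.927ms=2/7b
3) 349.854ms=4/7b +174.927ms=2/7b
4) 524.781ms=6/7b +349.854ms=4/7b
5) 874.636ms=10/7b +174.927ms=2/7b
6) 1049.563ms=12/7b +174.927ms=2/7b
7) 1224.49ms=2b +612.245ms=1b
8) 1836.735ms=3b +612.245ms=1b
9) 2448.98ms=4b +612.245ms=1b
10) 3061.224ms=5b +612.245ms=1b
Σ=6b of 6 (98bpm 2/4) — PASS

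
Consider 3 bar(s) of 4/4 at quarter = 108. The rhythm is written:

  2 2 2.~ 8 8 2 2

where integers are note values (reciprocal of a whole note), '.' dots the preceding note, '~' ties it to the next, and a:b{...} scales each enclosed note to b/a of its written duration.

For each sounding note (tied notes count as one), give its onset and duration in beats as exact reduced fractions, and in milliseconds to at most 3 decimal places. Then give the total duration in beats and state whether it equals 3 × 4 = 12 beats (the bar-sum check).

1) 0.0ms=0b +1111.111ms=2b
2) 1111.111ms=2b +1111.111ms=2b
3) 2222.222ms=4b +1944.444ms=7/2b
4) 4166.667ms=15/2b +277.778ms=1/2b
5) 4444.444ms=8b +1111.111ms=2b
6) 5555.556ms=10b +1111.111ms=2b
Σ=12b of 12 (108bpm 4/4) — PASS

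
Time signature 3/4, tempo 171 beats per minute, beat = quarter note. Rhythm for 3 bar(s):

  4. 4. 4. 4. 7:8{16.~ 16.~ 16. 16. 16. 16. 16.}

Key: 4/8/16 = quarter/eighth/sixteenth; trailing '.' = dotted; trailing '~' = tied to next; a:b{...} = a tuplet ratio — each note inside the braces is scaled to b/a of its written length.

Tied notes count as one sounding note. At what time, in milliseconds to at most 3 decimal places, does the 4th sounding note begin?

1. 0.0ms @ 0 + 526.316ms (3/2)
2. 526.316ms @ 3/2 + 526.316ms (3/2)
3. 1052.632ms @ 3 + 526.316ms (3/2)
4. 1578.947ms @ 9/2 + 526.316ms (3/2)
5. 2105.263ms @ 6 + 451.128ms (9/7)
6. 2556.391ms @ 51/7 + 150.376ms (3/7)
7. 2706.767ms @ 54/7 + 150.376ms (3/7)
8. 2857.143ms @ 57/7 + 150.376ms (3/7)
9. 3007.519ms @ 60/7 + 150.376ms (3/7)

note 4 onset = 9/2b = 1578.947ms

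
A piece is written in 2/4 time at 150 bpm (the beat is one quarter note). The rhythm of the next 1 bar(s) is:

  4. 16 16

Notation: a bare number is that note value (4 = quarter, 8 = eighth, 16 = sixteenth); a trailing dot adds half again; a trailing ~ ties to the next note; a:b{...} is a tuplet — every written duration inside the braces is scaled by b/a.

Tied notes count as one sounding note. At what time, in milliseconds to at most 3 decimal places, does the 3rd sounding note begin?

note 3 onset = 7/4b = 700.0ms

1. 0.0ms @ 0 + 600.0ms (3/2)
2. 600.0ms @ 3/2 + 100.0ms (1/4)
3. 700.0ms @ 7/4 + 100.0ms (1/4)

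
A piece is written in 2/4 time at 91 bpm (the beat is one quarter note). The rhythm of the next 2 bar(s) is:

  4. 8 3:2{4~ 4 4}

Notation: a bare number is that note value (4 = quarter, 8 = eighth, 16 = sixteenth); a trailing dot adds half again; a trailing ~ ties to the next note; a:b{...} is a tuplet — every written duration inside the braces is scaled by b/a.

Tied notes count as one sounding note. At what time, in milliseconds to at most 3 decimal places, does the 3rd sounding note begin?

note 3 onset = 2b = 1318.681ms

1. 0.0ms @ 0 + 989.011ms (3/2)
2. 989.011ms @ 3/2 + 329.67ms (1/2)
3. 1318.681ms @ 2 + 879.121ms (4/3)
4. 2197.802ms @ 10/3 + 439.56ms (2/3)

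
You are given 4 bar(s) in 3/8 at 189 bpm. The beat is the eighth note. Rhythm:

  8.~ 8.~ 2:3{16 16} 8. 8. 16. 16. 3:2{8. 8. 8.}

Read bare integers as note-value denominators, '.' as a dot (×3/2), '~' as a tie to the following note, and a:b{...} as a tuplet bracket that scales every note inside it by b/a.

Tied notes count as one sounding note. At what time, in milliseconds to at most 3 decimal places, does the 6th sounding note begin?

1. 0.0ms @ 0 + 1190.476ms (15/4)
2. 1190.476ms @ 15/4 + 238.095ms (3/4)
3. 1428.571ms @ 9/2 + 476.19ms (3/2)
4. 1904.762ms @ 6 + 476.19ms (3/2)
5. 2380.952ms @ 15/2 + 238.095ms (3/4)
6. 2619.048ms @ 33/4 + 238.095ms (3/4)
7. 2857.143ms @ 9 + 317.46ms (1)
8. 3174.603ms @ 10 + 317.46ms (1)
9. 3492.063ms @ 11 + 317.46ms (1)

note 6 onset = 33/4b = 2619.048ms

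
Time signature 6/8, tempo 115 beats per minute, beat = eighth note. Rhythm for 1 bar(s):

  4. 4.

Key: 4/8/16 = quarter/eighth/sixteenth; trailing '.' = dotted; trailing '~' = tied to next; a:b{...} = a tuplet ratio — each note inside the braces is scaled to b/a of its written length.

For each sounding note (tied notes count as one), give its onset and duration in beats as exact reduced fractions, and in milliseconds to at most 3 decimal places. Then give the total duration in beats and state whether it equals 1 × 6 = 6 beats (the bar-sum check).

1) 0.0ms=0b +1565.217ms=3b
2) 1565.217ms=3b +1565.217ms=3b
Σ=6b of 6 (115bpm 6/8) — PASS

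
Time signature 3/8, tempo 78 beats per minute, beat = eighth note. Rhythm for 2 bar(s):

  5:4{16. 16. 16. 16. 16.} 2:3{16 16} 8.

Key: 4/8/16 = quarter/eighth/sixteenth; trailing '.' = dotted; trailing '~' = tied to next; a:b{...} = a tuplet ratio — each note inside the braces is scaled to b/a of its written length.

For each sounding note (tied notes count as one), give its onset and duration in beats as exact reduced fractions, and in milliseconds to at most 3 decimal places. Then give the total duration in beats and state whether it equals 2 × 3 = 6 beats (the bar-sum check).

1) 0.0ms=0b +461.538ms=3/5b
2) 461.538ms=3/5b +461.538ms=3/5b
3) 923.077ms=6/5b +461.538ms=3/5b
4) 1384.615ms=9/5b +461.538ms=3/5b
5) 1846.154ms=12/5b +461.538ms=3/5b
6) 2307.692ms=3b +576.923ms=3/4b
7) 2884.615ms=15/4b +576.923ms=3/4b
8) 3461.538ms=9/2b +1153.846ms=3/2b
Σ=6b of 6 (78bpm 3/8) — PASS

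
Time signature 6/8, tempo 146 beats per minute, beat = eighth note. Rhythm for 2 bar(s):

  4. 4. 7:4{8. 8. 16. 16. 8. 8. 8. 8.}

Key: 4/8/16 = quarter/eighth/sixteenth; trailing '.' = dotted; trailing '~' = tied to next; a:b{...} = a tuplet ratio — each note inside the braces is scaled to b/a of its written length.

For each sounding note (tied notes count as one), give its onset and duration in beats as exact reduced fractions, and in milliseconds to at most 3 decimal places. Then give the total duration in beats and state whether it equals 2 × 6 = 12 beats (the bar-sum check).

1) 0.0ms=0b +1232.877ms=3b
2) 1232.877ms=3b +1232.877ms=3b
3) 2465.753ms=6b +352.25ms=6/7b
4) 2818.004ms=48/7b +352.25ms=6/7b
5) 3170.254ms=54/7b +176.125ms=3/7b
6) 3346.38ms=57/7b +176.125ms=3/7b
7) 3522.505ms=60/7b +352.25ms=6/7b
8) 3874.755ms=66/7b +352.25ms=6/7b
9) 4227.006ms=72/7b +352.25ms=6/7b
10) 4579.256ms=78/7b +352.25ms=6/7b
Σ=12b of 12 (146bpm 6/8) — PASS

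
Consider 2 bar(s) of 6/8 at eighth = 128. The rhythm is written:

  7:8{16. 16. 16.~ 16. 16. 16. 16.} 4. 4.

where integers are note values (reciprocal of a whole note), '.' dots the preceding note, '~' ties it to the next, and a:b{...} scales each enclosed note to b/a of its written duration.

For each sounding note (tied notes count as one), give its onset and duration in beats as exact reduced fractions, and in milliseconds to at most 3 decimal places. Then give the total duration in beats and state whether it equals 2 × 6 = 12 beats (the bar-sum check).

1) 0.0ms=0b +401.786ms=6/7b
2) 401.786ms=6/7b +401.786ms=6/7b
3) 803.571ms=12/7b +803.571ms=12/7b
4) 1607.143ms=24/7b +401.786ms=6/7b
5) 2008.929ms=30/7b +401.786ms=6/7b
6) 2410.714ms=36/7b +401.786ms=6/7b
7) 2812.5ms=6b +1406.25ms=3b
8) 4218.75ms=9b +1406.25ms=3b
Σ=12b of 12 (128bpm 6/8) — PASS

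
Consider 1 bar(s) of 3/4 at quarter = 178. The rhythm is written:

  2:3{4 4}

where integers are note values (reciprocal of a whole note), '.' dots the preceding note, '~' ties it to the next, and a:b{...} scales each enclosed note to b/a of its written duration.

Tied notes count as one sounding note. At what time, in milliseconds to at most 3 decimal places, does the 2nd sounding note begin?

1. 0.0ms @ 0 + 505.618ms (3/2)
2. 505.618ms @ 3/2 + 505.618ms (3/2)

note 2 onset = 3/2b = 505.618ms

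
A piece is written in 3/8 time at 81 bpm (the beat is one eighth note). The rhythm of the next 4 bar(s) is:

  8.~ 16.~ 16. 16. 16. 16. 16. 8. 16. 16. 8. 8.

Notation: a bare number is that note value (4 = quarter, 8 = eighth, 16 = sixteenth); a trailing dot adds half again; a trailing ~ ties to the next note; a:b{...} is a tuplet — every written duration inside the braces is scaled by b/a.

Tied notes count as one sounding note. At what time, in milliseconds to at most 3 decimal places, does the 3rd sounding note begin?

note 3 onset = 15/4b = 2777.778ms

1. 0.0ms @ 0 + 2222.222ms (3)
2. 2222.222ms @ 3 + 555.556ms (3/4)
3. 2777.778ms @ 15/4 + 555.556ms (3/4)
4. 3333.333ms @ 9/2 + 555.556ms (3/4)
5. 3888.889ms @ 21/4 + 555.556ms (3/4)
6. 4444.444ms @ 6 + 1111.111ms (3/2)
7. 5555.556ms @ 15/2 + 555.556ms (3/4)
8. 6111.111ms @ 33/4 + 555.556ms (3/4)
9. 6666.667ms @ 9 + 1111.111ms (3/2)
10. 7777.778ms @ 21/2 + 1111.111ms (3/2)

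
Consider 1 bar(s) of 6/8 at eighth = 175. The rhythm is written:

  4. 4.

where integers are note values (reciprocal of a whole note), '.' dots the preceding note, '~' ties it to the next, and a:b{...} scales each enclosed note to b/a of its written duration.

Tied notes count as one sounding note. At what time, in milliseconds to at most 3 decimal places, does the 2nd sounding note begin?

1. 0.0ms @ 0 + 1028.571ms (3)
2. 1028.571ms @ 3 + 1028.571ms (3)

note 2 onset = 3b = 1028.571ms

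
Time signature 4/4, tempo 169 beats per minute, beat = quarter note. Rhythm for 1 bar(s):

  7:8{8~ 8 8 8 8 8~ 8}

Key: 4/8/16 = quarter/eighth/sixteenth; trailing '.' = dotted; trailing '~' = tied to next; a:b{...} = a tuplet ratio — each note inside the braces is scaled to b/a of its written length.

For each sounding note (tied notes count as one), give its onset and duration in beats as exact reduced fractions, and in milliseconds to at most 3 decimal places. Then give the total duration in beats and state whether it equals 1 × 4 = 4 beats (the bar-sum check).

1) 0.0ms=0b +405.748ms=8/7b
2) 405.748ms=8/7b +202.874ms=4/7b
3) 608.622ms=12/7b +202.874ms=4/7b
4) 811.496ms=16/7b +202.874ms=4/7b
5) 1014.37ms=20/7b +405.748ms=8/7b
Σ=4b of 4 (169bpm 4/4) — PASS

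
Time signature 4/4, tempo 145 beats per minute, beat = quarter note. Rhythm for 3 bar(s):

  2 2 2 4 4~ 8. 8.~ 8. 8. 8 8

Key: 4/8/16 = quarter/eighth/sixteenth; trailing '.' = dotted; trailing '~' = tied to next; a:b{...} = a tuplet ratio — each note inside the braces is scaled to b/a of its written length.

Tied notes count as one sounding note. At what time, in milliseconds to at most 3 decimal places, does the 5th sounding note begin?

note 5 onset = 7b = 2896.552ms

1. 0.0ms @ 0 + 827.586ms (2)
2. 827.586ms @ 2 + 827.586ms (2)
3. 1655.172ms @ 4 + 827.586ms (2)
4. 2482.759ms @ 6 + 413.793ms (1)
5. 2896.552ms @ 7 + 724.138ms (7/4)
6. 3620.69ms @ 35/4 + 620.69ms (3/2)
7. 4241.379ms @ 41/4 + 310.345ms (3/4)
8. 4551.724ms @ 11 + 206.897ms (1/2)
9. 4758.621ms @ 23/2 + 206.897ms (1/2)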